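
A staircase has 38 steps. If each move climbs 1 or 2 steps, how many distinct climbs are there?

Let f(n) be the number of climbs. Removing the last move (1 or 2 steps) gives f(n) = f(n-1) + f(n-2); base cases f(1)=1, f(2)=2.
Computing successive values: f(1)=1, f(2)=2, f(3)=3, f(4)=5, f(5)=8, f(6)=13, f(7)=21, f(8)=34, f(9)=55, f(10)=89, f(11)=144, f(12)=233, f(13)=377, f(14)=610, f(15)=987, f(16)=1597, f(17)=2584, f(18)=4181, f(19)=6765, f(20)=10946, f(21)=17711, f(22)=28657, f(23)=46368, f(24)=75025, f(25)=121393, f(26)=196418, f(27)=317811, f(28)=514229, f(29)=832040, f(30)=1346269, f(31)=2178309, f(32)=3524578, f(33)=5702887, f(34)=9227465, f(35)=14930352, f(36)=24157817, f(37)=39088169, f(38)=63245986.

Final answer: 63245986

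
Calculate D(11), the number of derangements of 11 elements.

D(n) = (n-1)(D(n-1) + D(n-2)), D(0)=1, D(1)=0.
Building up: D(2)=1, D(3)=2, D(4)=9, D(5)=44, D(6)=265, D(7)=1854, D(8)=14833, D(9)=133496, D(10)=1334961.
D(11) = 10 x (D(10) + D(9)) = 10 x (1334961 + 133496).

Final answer: D(11) = 14684570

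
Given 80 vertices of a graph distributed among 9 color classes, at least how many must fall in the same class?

By pigeonhole with 80 objects and 9 categories: ceiling(80/9).

Final answer: 9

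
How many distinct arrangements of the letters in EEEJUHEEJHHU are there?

Letters (E:5, H:3, J:2, U:2). Total letters: 12.
Permutations = 12!/(5! x 3! x 2! x 2!).

Final answer: 166320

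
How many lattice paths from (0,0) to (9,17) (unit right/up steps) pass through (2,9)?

Paths (0,0)->(2,9): C(11,9) = 55.
Paths (2,9)->(9,17): C(15,8) = 6435.
By multiplication principle: 55 x 6435.

Final answer: 353925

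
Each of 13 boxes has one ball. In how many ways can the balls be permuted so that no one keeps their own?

D(n) = (n-1)(D(n-1) + D(n-2)), D(0)=1, D(1)=0.
D(2) = 1 x (0 + 1) = 1
D(3) = 2 x (1 + 0) = 2
D(4) = 3 x (2 + 1) = 9
D(5) = 4 x (9 + 2) = 44
D(6) = 5 x (44 + 9) = 265
D(7) = 6 x (265 + 44) = 1854
D(8) = 7 x (1854 + 265) = 14833
D(9) = 8 x (14833 + 1854) = 133496
D(10) = 9 x (133496 + 14833) = 1334961
D(11) = 10 x (1334961 + 133496) = 14684570
D(12) = 11 x (14684570 + 1334961) = 176214841
D(13) = 12 x (D(12) + D(11)) = 12 x (176214841 + 14684570)

Final answer: D(13) = 2290792932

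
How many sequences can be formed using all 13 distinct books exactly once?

The number of ways to arrange 13 distinct objects is 13!.

Final answer: 13! = 6227020800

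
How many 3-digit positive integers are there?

These are the integers in [10^2, 10^3), so the count is 10^3 - 10^2 = 9 x 10^2.

Final answer: 900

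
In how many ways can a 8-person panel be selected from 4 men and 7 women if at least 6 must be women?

Sum over valid woman counts:
C(7,6)C(4,2) = 42
C(7,7)C(4,1) = 4
Total: 42 + 4.

Final answer: 46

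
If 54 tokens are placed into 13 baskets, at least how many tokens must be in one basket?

By the pigeonhole principle: ceiling(54/13).

Final answer: 5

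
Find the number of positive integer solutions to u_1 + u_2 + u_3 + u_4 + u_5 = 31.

Substitute u'_i = u_i - 1 (so u'_i >= 0). Then sum u'_i = 31 - 5 = 26.
Stars and bars: C(26+5-1, 5-1) = C(30,4).

Final answer: C(30,4) = 27405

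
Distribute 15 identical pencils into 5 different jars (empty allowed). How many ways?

Stars and bars: C(n+k-1, k-1) = C(19,4).

Final answer: C(19,4) = 3876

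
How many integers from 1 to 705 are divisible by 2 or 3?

Multiples of 2: 352. Multiples of 3: 235. Of both (lcm=6): 117.
By inclusion-exclusion: 352 + 235 - 117.

Final answer: 470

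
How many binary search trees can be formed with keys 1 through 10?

The structures are counted by the Catalan number C_n. Here n = 10.
C_n = (2n)!/(n!(n+1)!), so C_{10} = 20!/(10! x 11!) = C(20,10)/11 = 184756/11.

Final answer: C_{10} = 16796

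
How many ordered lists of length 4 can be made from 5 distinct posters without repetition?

P(5,4) = 5!/(5-4)! = 5!/1!.

Final answer: P(5,4) = 120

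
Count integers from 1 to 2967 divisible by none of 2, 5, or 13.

|div by 2|=1483, |div by 5|=593, |div by 13|=228.
|div by 2&5|=296, |div by 2&13|=114, |div by 5&13|=45, |div by all|=22.
By inclusion-exclusion, divisible by at least one: 1483+593+228-296-114-45+22 = 1871.
Not divisible by any: 2967 - 1871.

Final answer: 1096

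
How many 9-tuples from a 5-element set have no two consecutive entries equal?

Let g(n) count such strings. g(1) = 5, and each valid string of length n-1 extends in 4 ways (any symbol but the last), so g(n) = 4 g(n-1).
Total: g(9) = 5 x 4^8.

Final answer: 5 x 4^{8} = 327680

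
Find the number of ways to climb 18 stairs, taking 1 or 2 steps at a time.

Condition on the final move: it is a 1-step (f(n-1) ways to get there) or a 2-step (f(n-2) ways), so f(n) = f(n-1) + f(n-2), with f(1)=1, f(2)=2.
Computing successive values: f(1)=1, f(2)=2, f(3)=3, f(4)=5, f(5)=8, f(6)=13, f(7)=21, f(8)=34, f(9)=55, f(10)=89, f(11)=144, f(12)=233, f(13)=377, f(14)=610, f(15)=987, f(16)=1597, f(17)=2584, f(18)=4181.

Final answer: 4181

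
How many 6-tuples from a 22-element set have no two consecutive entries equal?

Let g(n) count such strings. g(1) = 22, and each valid string of length n-1 extends in 21 ways (any symbol but the last), so g(n) = 21 g(n-1).
Total: g(6) = 22 x 21^5.

Final answer: 22 x 21^{5} = 89850222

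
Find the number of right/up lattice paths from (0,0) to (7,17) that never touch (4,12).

Total paths to (7,17): C(24,17) = 346104.
Paths through (4,12): C(16,12) x C(8,5) = 101920.
Avoiding (4,12): 346104 - 101920.

Final answer: 244184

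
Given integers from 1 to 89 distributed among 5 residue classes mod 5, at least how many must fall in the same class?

By pigeonhole with 89 objects and 5 categories: ceiling(89/5).

Final answer: 18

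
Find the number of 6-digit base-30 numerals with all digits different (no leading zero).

First digit: 29 (nonzero). Second: 29 (not first). Third: 28, etc.
Total: 29 x 29 x 28 x 27 x 26 x 25.

Final answer: 413267400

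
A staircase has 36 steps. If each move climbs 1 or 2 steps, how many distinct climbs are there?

Let f(n) be the number of climbs. Removing the last move (1 or 2 steps) gives f(n) = f(n-1) + f(n-2); base cases f(1)=1, f(2)=2.
Building up term by term: f(1)=1, f(2)=2, f(3)=3, f(4)=5, f(5)=8, f(6)=13, f(7)=21, f(8)=34, f(9)=55, f(10)=89, f(11)=144, f(12)=233, f(13)=377, f(14)=610, f(15)=987, f(16)=1597, f(17)=2584, f(18)=4181, f(19)=6765, f(20)=10946, f(21)=17711, f(22)=28657, f(23)=46368, f(24)=75025, f(25)=121393, f(26)=196418, f(27)=317811, f(28)=514229, f(29)=832040, f(30)=1346269, f(31)=2178309, f(32)=3524578, f(33)=5702887, f(34)=9227465, f(35)=14930352, f(36)=24157817.

Final answer: 24157817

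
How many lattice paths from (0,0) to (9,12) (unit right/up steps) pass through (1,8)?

Paths (0,0)->(1,8): C(9,8) = 9.
Paths (1,8)->(9,12): C(12,4) = 495.
By multiplication principle: 9 x 495.

Final answer: 4455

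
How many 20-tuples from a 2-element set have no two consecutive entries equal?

First character: 2 choices. Each subsequent: 1 choices (must differ from the previous one).
Total: 2 x 1^19.

Final answer: 2 x 1^{19} = 2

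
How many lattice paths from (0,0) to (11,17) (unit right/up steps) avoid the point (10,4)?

Total paths to (11,17): C(28,17) = 21474180.
Paths through (10,4): C(14,4) x C(14,13) = 14014.
Avoiding (10,4): 21474180 - 14014.

Final answer: 21460166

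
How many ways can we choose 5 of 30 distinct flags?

C(30,5) = 30!/(5! x 25!).

Final answer: \binom{30}{5} = 142506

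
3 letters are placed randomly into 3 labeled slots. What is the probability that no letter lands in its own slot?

Use the recurrence D(n) = (n-1)(D(n-1) + D(n-2)) with D(0)=1, D(1)=0.
Building up: D(2)=1, D(3)=2.
Total arrangements: 3! = 6.
Probability = D(3)/3! = 1/3.

Final answer: D(3)/3! = 2/6 = 0.333333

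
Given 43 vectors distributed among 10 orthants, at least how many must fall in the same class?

By pigeonhole with 43 objects and 10 categories: ceiling(43/10).

Final answer: 5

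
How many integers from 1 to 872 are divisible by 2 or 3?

Multiples of 2: 436. Multiples of 3: 290. Of both (lcm=6): 145.
By inclusion-exclusion: 436 + 290 - 145.

Final answer: 581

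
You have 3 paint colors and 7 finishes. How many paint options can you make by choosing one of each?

By the multiplication principle: 3 x 7.

Final answer: 21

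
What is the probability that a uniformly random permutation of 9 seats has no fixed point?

Use the recurrence D(n) = (n-1)(D(n-1) + D(n-2)) with D(0)=1, D(1)=0.
Building up: D(2)=1, D(3)=2, D(4)=9, D(5)=44, D(6)=265, D(7)=1854, D(8)=14833, D(9)=133496.
Total arrangements: 9! = 362880.
Probability = D(9)/9! = 16687/45360.

Final answer: D(9)/9! = 133496/362880 = 0.367879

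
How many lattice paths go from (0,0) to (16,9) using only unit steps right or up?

Each path has 16 right steps and 9 up steps in some order (25 steps total).
Choose which 9 of the 25 steps are up: C(25,9).

Final answer: C(25,9) = 2042975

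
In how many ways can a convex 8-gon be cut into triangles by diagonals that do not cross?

This is a standard Catalan-number count: the answer is C_n. Here n = 8 - 2 = 6.
C_n = (2n)!/(n!(n+1)!), so C_{6} = 12!/(6! x 7!) = C(12,6)/7 = 924/7.

Final answer: C_{6} = 132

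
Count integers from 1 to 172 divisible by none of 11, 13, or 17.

|div by 11|=15, |div by 13|=13, |div by 17|=10.
|div by 11&13|=1, |div by 11&17|=0, |div by 13&17|=0, |div by all|=0.
By inclusion-exclusion, divisible by at least one: 15+13+10-1-0-0+0 = 37.
Not divisible by any: 172 - 37.

Final answer: 135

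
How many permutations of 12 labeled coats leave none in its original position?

Derangements satisfy D(n) = (n-1)(D(n-1) + D(n-2)), starting from D(0)=1, D(1)=0.
D(2) = 1 x (0 + 1) = 1
D(3) = 2 x (1 + 0) = 2
D(4) = 3 x (2 + 1) = 9
D(5) = 4 x (9 + 2) = 44
D(6) = 5 x (44 + 9) = 265
D(7) = 6 x (265 + 44) = 1854
D(8) = 7 x (1854 + 265) = 14833
D(9) = 8 x (14833 + 1854) = 133496
D(10) = 9 x (133496 + 14833) = 1334961
D(11) = 10 x (1334961 + 133496) = 14684570
D(12) = 11 x (D(11) + D(10)) = 11 x (14684570 + 1334961)

Final answer: D(12) = 176214841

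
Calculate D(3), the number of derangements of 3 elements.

Derangements satisfy D(n) = (n-1)(D(n-1) + D(n-2)), starting from D(0)=1, D(1)=0.
D(2) = 1 x (0 + 1) = 1
D(3) = 2 x (D(2) + D(1)) = 2 x (1 + 0)

Final answer: D(3) = 2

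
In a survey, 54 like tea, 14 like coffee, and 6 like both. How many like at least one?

|A union B| = |A| + |B| - |A intersect B| = 54 + 14 - 6.

Final answer: 62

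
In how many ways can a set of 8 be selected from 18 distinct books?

C(18,8) = 18!/(8! x (18-8)!).

Final answer: C(18,8) = 43758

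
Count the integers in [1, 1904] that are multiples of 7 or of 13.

Multiples of 7: 272. Multiples of 13: 146. Of both (lcm=91): 20.
By inclusion-exclusion: 272 + 146 - 20.

Final answer: 398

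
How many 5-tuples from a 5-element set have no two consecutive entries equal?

Let g(n) count such strings. g(1) = 5, and each valid string of length n-1 extends in 4 ways (any symbol but the last), so g(n) = 4 g(n-1).
Total: g(5) = 5 x 4^4.

Final answer: 5 x 4^{4} = 1280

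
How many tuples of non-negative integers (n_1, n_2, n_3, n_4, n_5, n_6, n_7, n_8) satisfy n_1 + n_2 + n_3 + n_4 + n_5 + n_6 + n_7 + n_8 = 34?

Stars and bars with 34 stars and 7 bars:
C(34+8-1, 8-1) = C(41,7).

Final answer: C(41,7) = 22481940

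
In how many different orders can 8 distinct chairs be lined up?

The number of ways to arrange 8 distinct objects is 8!.

Final answer: 8! = 40320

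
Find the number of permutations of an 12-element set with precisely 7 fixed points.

Choose which 7 elements are fixed: C(12,7) = 792.
Derange the remaining 5 using D(j) = (j-1)(D(j-1) + D(j-2)), D(0)=1, D(1)=0: D(2)=1, D(3)=2, D(4)=9, D(5)=44.
Total: 792 x 44.

Final answer: C(12,7) D(5) = 34848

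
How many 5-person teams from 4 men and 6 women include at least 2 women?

Sum over valid woman counts:
C(6,2)C(4,3) = 60
C(6,3)C(4,2) = 120
C(6,4)C(4,1) = 60
C(6,5)C(4,0) = 6
Total: 60 + 120 + 60 + 6.

Final answer: 246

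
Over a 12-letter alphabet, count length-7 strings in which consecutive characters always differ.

First character: 12 choices. Each subsequent: 11 choices (must differ from the previous one).
Total: 12 x 11^6.

Final answer: 12 x 11^{6} = 21258732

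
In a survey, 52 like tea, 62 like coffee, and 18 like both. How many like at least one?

|A union B| = |A| + |B| - |A intersect B| = 52 + 62 - 18.

Final answer: 96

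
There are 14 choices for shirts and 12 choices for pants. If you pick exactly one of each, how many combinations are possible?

By the multiplication principle: 14 x 12.

Final answer: 168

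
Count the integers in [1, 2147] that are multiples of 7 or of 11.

Multiples of 7: 306. Multiples of 11: 195. Of both (lcm=77): 27.
By inclusion-exclusion: 306 + 195 - 27.

Final answer: 474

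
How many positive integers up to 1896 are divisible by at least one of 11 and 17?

Multiples of 11: 172. Multiples of 17: 111. Of both (lcm=187): 10.
By inclusion-exclusion: 172 + 111 - 10.

Final answer: 273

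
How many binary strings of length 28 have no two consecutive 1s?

Let a(n) count valid strings. If the last bit is 0 the prefix is any valid string of length n-1; if it is 1 the string must end in 01 with a valid prefix of length n-2. So a(n) = a(n-1) + a(n-2), a(1)=2, a(2)=3.
Iterating the recurrence: a(1)=2, a(2)=3, a(3)=5, a(4)=8, a(5)=13, a(6)=21, a(7)=34, a(8)=55, a(9)=89, a(10)=144, a(11)=233, a(12)=377, a(13)=610, a(14)=987, a(15)=1597, a(16)=2584, a(17)=4181, a(18)=6765, a(19)=10946, a(20)=17711, a(21)=28657, a(22)=46368, a(23)=75025, a(24)=121393, a(25)=196418, a(26)=317811, a(27)=514229, a(28)=832040.

Final answer: 832040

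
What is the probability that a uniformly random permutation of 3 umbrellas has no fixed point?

Derangements satisfy D(n) = (n-1)(D(n-1) + D(n-2)), starting from D(0)=1, D(1)=0.
Building up: D(2)=1, D(3)=2.
Total arrangements: 3! = 6.
Probability = D(3)/3! = 1/3.

Final answer: D(3)/3! = 2/6 = 0.333333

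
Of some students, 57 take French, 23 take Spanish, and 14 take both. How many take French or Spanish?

|A union B| = |A| + |B| - |A intersect B| = 57 + 23 - 14.

Final answer: 66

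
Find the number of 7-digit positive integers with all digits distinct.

First digit: 9 (not 0). Second: 9 (not first). Third: 8, etc.
Total: 9 x 9 x 8 x 7 x 6 x 5 x 4.

Final answer: 544320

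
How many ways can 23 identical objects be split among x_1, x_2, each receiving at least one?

Substitute x'_i = x_i - 1 (so x'_i >= 0). Then sum x'_i = 23 - 2 = 21.
Stars and bars: C(21+2-1, 2-1) = C(22,1).

Final answer: C(22,1) = 22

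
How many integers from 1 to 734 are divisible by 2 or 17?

Multiples of 2: 367. Multiples of 17: 43. Of both (lcm=34): 21.
By inclusion-exclusion: 367 + 43 - 21.

Final answer: 389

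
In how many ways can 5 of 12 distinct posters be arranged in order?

P(12,5) = 12!/(12-5)! = 12!/7!.

Final answer: P(12,5) = 95040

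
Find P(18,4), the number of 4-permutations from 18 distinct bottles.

P(18,4) = 18!/(18-4)! = 18!/14!.

Final answer: P(18,4) = 73440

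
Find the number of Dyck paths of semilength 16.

Total monotonic paths to (16,16): C(32,16) = 601080390.
A path is bad iff it touches y = x + 1; reflecting its initial segment maps bad paths bijectively onto all paths to (15,17), of which there are C(32,17) = 565722720.
Valid Dyck paths: 601080390 - 565722720.
(This is the Catalan number C_{16}.)

Final answer: C_{16} = 35357670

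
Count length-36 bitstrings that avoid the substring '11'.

A valid string ends in 0 (append to any length-(n-1) valid string) or in 01 (append to any length-(n-2) valid string), so a(n) = a(n-1) + a(n-2) with a(1)=2, a(2)=3.
Computing successive values: a(1)=2, a(2)=3, a(3)=5, a(4)=8, a(5)=13, a(6)=21, a(7)=34, a(8)=55, a(9)=89, a(10)=144, a(11)=233, a(12)=377, a(13)=610, a(14)=987, a(15)=1597, a(16)=2584, a(17)=4181, a(18)=6765, a(19)=10946, a(20)=17711, a(21)=28657, a(22)=46368, a(23)=75025, a(24)=121393, a(25)=196418, a(26)=317811, a(27)=514229, a(28)=832040, a(29)=1346269, a(30)=2178309, a(31)=3524578, a(32)=5702887, a(33)=9227465, a(34)=14930352, a(35)=24157817, a(36)=39088169.

Final answer: 39088169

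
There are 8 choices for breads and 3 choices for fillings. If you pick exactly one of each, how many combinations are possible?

By the multiplication principle: 8 x 3.

Final answer: 24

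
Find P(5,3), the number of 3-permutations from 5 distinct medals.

P(5,3) = 5!/(5-3)! = 5!/2!.

Final answer: P(5,3) = 60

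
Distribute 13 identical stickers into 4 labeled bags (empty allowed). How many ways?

Stars and bars: C(n+k-1, k-1) = C(16,3).

Final answer: C(16,3) = 560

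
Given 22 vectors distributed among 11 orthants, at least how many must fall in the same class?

By pigeonhole with 22 objects and 11 categories: ceiling(22/11).

Final answer: 2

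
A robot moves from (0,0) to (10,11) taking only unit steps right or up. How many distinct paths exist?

Each path has 10 right steps and 11 up steps in some order (21 steps total).
Choose which 11 of the 21 steps are up: C(21,11).

Final answer: C(21,11) = 352716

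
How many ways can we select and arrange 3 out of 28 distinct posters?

P(28,3) = 28!/(28-3)! = 28!/25!.

Final answer: P(28,3) = 19656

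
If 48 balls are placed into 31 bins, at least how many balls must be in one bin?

By the pigeonhole principle: ceiling(48/31).

Final answer: 2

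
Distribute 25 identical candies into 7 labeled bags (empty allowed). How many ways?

Stars and bars: C(n+k-1, k-1) = C(31,6).

Final answer: C(31,6) = 736281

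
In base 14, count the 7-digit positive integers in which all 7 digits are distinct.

The leading digit has 13 choices (anything but zero); the next has 13 (anything but the first), then 12, and so on, one fewer each time.
Total: 13 x 13 x 12 x 11 x 10 x 9 x 8.

Final answer: 16061760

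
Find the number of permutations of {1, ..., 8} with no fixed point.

Derangements satisfy D(n) = (n-1)(D(n-1) + D(n-2)), starting from D(0)=1, D(1)=0.
Building up: D(2)=1, D(3)=2, D(4)=9, D(5)=44, D(6)=265, D(7)=1854.
D(8) = 7 x (D(7) + D(6)) = 7 x (1854 + 265).

Final answer: D(8) = 14833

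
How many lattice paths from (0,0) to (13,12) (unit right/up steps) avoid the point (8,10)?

Total paths to (13,12): C(25,12) = 5200300.
Paths through (8,10): C(18,10) x C(7,2) = 918918.
Avoiding (8,10): 5200300 - 918918.

Final answer: 4281382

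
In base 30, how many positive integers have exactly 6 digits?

In base 30, the leading digit has 29 choices (1..29); each of the remaining 5 digits has 30 choices.
Total: 29 x 30^5.

Final answer: 704700000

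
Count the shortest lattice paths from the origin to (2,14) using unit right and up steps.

Each path has 2 right steps and 14 up steps in some order (16 steps total).
Choose which 14 of the 16 steps are up: C(16,14).

Final answer: C(16,14) = 120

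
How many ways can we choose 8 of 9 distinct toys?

C(9,8) = 9!/(8! x 1!).

Final answer: \binom{9}{8} = 9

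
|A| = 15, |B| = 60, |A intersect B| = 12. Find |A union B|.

|A union B| = |A| + |B| - |A intersect B| = 15 + 60 - 12.

Final answer: 63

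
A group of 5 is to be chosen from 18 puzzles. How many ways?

C(18,5) = 18!/(5! x 13!).

Final answer: \binom{18}{5} = 8568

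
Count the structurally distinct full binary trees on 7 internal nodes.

The structures are counted by the Catalan number C_n. Here n = 7.
C_n = C(2n,n) - C(2n,n+1), so C_{7} = C(14,7) - C(14,8) = 3432 - 3003.

Final answer: C_{7} = 429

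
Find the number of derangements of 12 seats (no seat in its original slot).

Use the recurrence D(n) = (n-1)(D(n-1) + D(n-2)) with D(0)=1, D(1)=0.
D(2) = 1 x (0 + 1) = 1
D(3) = 2 x (1 + 0) = 2
D(4) = 3 x (2 + 1) = 9
D(5) = 4 x (9 + 2) = 44
D(6) = 5 x (44 + 9) = 265
D(7) = 6 x (265 + 44) = 1854
D(8) = 7 x (1854 + 265) = 14833
D(9) = 8 x (14833 + 1854) = 133496
D(10) = 9 x (133496 + 14833) = 1334961
D(11) = 10 x (1334961 + 133496) = 14684570
D(12) = 11 x (D(11) + D(10)) = 11 x (14684570 + 1334961)

Final answer: D(12) = 176214841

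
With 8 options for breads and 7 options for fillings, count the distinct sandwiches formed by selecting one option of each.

By the multiplication principle: 8 x 7.

Final answer: 56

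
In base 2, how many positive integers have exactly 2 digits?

These are the integers in [2^1, 2^2), so the count is 2^2 - 2^1 = 1 x 2^1.

Final answer: 2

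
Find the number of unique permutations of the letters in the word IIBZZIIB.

Letters (B:2, I:4, Z:2). Total letters: 8.
Permutations = 8!/(4! x 2! x 2!).

Final answer: 420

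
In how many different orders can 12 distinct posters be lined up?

The number of ways to arrange 12 distinct objects is 12!.

Final answer: 12! = 479001600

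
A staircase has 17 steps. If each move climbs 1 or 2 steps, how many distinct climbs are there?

Condition on the final move: it is a 1-step (f(n-1) ways to get there) or a 2-step (f(n-2) ways), so f(n) = f(n-1) + f(n-2), with f(1)=1, f(2)=2.
Building up term by term: f(1)=1, f(2)=2, f(3)=3, f(4)=5, f(5)=8, f(6)=13, f(7)=21, f(8)=34, f(9)=55, f(10)=89, f(11)=144, f(12)=233, f(13)=377, f(14)=610, f(15)=987, f(16)=1597, f(17)=2584.

Final answer: 2584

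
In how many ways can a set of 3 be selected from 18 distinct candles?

C(18,3) = 18!/(3! x 15!).

Final answer: \binom{18}{3} = 816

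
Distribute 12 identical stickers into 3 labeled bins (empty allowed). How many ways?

Stars and bars: C(n+k-1, k-1) = C(14,2).

Final answer: C(14,2) = 91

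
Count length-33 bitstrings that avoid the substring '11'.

Let a(n) count valid strings. If the last bit is 0 the prefix is any valid string of length n-1; if it is 1 the string must end in 01 with a valid prefix of length n-2. So a(n) = a(n-1) + a(n-2), a(1)=2, a(2)=3.
Computing successive values: a(1)=2, a(2)=3, a(3)=5, a(4)=8, a(5)=13, a(6)=21, a(7)=34, a(8)=55, a(9)=89, a(10)=144, a(11)=233, a(12)=377, a(13)=610, a(14)=987, a(15)=1597, a(16)=2584, a(17)=4181, a(18)=6765, a(19)=10946, a(20)=17711, a(21)=28657, a(22)=46368, a(23)=75025, a(24)=121393, a(25)=196418, a(26)=317811, a(27)=514229, a(28)=832040, a(29)=1346269, a(30)=2178309, a(31)=3524578, a(32)=5702887, a(33)=9227465.

Final answer: 9227465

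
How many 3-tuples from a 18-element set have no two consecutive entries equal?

First character: 18 choices. Each subsequent: 17 choices (must differ from the previous one).
Total: 18 x 17^2.

Final answer: 18 x 17^{2} = 5202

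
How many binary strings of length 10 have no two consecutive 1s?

A valid string ends in 0 (append to any length-(n-1) valid string) or in 01 (append to any length-(n-2) valid string), so a(n) = a(n-1) + a(n-2) with a(1)=2, a(2)=3.
Computing successive values: a(1)=2, a(2)=3, a(3)=5, a(4)=8, a(5)=13, a(6)=21, a(7)=34, a(8)=55, a(9)=89, a(10)=144.

Final answer: 144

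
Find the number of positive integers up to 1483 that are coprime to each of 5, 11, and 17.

|div by 5|=296, |div by 11|=134, |div by 17|=87.
|div by 5&11|=26, |div by 5&17|=17, |div by 11&17|=7, |div by all|=1.
By inclusion-exclusion, divisible by at least one: 296+134+87-26-17-7+1 = 468.
Not divisible by any: 1483 - 468.

Final answer: 1015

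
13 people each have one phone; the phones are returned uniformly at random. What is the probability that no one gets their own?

Derangements satisfy D(n) = (n-1)(D(n-1) + D(n-2)), starting from D(0)=1, D(1)=0.
Building up: D(2)=1, D(3)=2, D(4)=9, D(5)=44, D(6)=265, D(7)=1854, D(8)=14833, D(9)=133496, D(10)=1334961, D(11)=14684570, D(12)=176214841, D(13)=2290792932.
Total arrangements: 13! = 6227020800.
Probability = D(13)/13! = 63633137/172972800.

Final answer: D(13)/13! = 2290792932/6227020800 = 0.367879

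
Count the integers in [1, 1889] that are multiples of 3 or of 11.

Multiples of 3: 629. Multiples of 11: 171. Of both (lcm=33): 57.
By inclusion-exclusion: 629 + 171 - 57.

Final answer: 743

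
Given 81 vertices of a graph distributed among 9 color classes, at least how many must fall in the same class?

By pigeonhole with 81 objects and 9 categories: ceiling(81/9).

Final answer: 9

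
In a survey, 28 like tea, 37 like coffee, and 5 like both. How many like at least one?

|A union B| = |A| + |B| - |A intersect B| = 28 + 37 - 5.

Final answer: 60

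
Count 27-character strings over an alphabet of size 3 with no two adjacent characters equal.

Let g(n) count such strings. g(1) = 3, and each valid string of length n-1 extends in 2 ways (any symbol but the last), so g(n) = 2 g(n-1).
Total: g(27) = 3 x 2^26.

Final answer: 3 x 2^{26} = 201326592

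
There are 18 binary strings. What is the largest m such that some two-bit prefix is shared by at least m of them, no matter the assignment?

There are 4 possible values for two-bit prefix. With 18 binary strings and 4 categories, by pigeonhole: ceiling(18/4).

Final answer: 5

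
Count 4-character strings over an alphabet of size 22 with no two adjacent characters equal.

Let g(n) count such strings. g(1) = 22, and each valid string of length n-1 extends in 21 ways (any symbol but the last), so g(n) = 21 g(n-1).
Total: g(4) = 22 x 21^3.

Final answer: 22 x 21^{3} = 203742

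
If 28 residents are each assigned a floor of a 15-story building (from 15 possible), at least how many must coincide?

There are 15 possible values for floor of a 15-story building. With 28 residents and 15 categories, by pigeonhole: ceiling(28/15).

Final answer: 2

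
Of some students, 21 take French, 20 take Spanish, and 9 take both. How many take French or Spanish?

|A union B| = |A| + |B| - |A intersect B| = 21 + 20 - 9.

Final answer: 32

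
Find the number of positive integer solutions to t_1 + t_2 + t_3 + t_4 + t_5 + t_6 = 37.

Substitute t'_i = t_i - 1 (so t'_i >= 0). Then sum t'_i = 37 - 6 = 31.
Stars and bars: C(31+6-1, 6-1) = C(36,5).

Final answer: C(36,5) = 376992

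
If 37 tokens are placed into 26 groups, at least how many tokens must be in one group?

By the pigeonhole principle: ceiling(37/26).

Final answer: 2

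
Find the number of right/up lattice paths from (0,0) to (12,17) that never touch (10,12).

Total paths to (12,17): C(29,17) = 51895935.
Paths through (10,12): C(22,12) x C(7,5) = 13579566.
Avoiding (10,12): 51895935 - 13579566.

Final answer: 38316369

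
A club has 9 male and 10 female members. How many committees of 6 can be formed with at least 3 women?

Sum over valid woman counts:
C(10,3)C(9,3) = 10080
C(10,4)C(9,2) = 7560
C(10,5)C(9,1) = 2268
C(10,6)C(9,0) = 210
Total: 10080 + 7560 + 2268 + 210.

Final answer: 20118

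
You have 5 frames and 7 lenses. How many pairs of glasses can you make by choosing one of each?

By the multiplication principle: 5 x 7.

Final answer: 35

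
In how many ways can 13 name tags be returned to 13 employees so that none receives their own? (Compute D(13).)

D(n) = (n-1)(D(n-1) + D(n-2)), D(0)=1, D(1)=0.
D(2) = 1 x (0 + 1) = 1
D(3) = 2 x (1 + 0) = 2
D(4) = 3 x (2 + 1) = 9
D(5) = 4 x (9 + 2) = 44
D(6) = 5 x (44 + 9) = 265
D(7) = 6 x (265 + 44) = 1854
D(8) = 7 x (1854 + 265) = 14833
D(9) = 8 x (14833 + 1854) = 133496
D(10) = 9 x (133496 + 14833) = 1334961
D(11) = 10 x (1334961 + 133496) = 14684570
D(12) = 11 x (14684570 + 1334961) = 176214841
D(13) = 12 x (D(12) + D(11)) = 12 x (176214841 + 14684570)

Final answer: D(13) = 2290792932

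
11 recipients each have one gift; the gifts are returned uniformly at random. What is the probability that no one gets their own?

Use the recurrence D(n) = (n-1)(D(n-1) + D(n-2)) with D(0)=1, D(1)=0.
Building up: D(2)=1, D(3)=2, D(4)=9, D(5)=44, D(6)=265, D(7)=1854, D(8)=14833, D(9)=133496, D(10)=1334961, D(11)=14684570.
Total arrangements: 11! = 39916800.
Probability = D(11)/11! = 1468457/3991680.

Final answer: D(11)/11! = 14684570/39916800 = 0.367879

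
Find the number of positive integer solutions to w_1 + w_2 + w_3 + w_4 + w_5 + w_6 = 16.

Substitute w'_i = w_i - 1 (so w'_i >= 0). Then sum w'_i = 16 - 6 = 10.
Stars and bars: C(10+6-1, 6-1) = C(15,5).

Final answer: C(15,5) = 3003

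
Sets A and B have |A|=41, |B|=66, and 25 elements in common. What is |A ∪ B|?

|A union B| = |A| + |B| - |A intersect B| = 41 + 66 - 25.

Final answer: 82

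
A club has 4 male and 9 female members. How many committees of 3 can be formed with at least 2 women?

Sum over valid woman counts:
C(9,2)C(4,1) = 144
C(9,3)C(4,0) = 84
Total: 144 + 84.

Final answer: 228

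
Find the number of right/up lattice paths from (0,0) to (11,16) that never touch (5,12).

Total paths to (11,16): C(27,16) = 13037895.
Paths through (5,12): C(17,12) x C(10,4) = 1299480.
Avoiding (5,12): 13037895 - 1299480.

Final answer: 11738415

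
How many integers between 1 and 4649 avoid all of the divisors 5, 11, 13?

|div by 5|=929, |div by 11|=422, |div by 13|=357.
|div by 5&11|=84, |div by 5&13|=71, |div by 11&13|=32, |div by all|=6.
By inclusion-exclusion, divisible by at least one: 929+422+357-84-71-32+6 = 1527.
Not divisible by any: 4649 - 1527.

Final answer: 3122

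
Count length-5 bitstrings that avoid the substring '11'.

Let a(n) count valid strings. If the last bit is 0 the prefix is any valid string of length n-1; if it is 1 the string must end in 01 with a valid prefix of length n-2. So a(n) = a(n-1) + a(n-2), a(1)=2, a(2)=3.
Iterating the recurrence: a(1)=2, a(2)=3, a(3)=5, a(4)=8, a(5)=13.

Final answer: 13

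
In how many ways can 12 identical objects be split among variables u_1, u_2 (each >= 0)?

Stars and bars with 12 stars and 1 bars:
C(12+2-1, 2-1) = C(13,1).

Final answer: C(13,1) = 13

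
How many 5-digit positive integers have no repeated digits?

First digit: 9 (not 0). Second: 9 (not first). Third: 8, etc.
Total: 9 x 9 x 8 x 7 x 6.

Final answer: 27216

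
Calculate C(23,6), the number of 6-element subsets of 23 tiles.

C(23,6) = 23!/(6! x (23-6)!).

Final answer: C(23,6) = 100947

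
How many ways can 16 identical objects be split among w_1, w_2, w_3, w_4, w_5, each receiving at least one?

Substitute w'_i = w_i - 1 (so w'_i >= 0). Then sum w'_i = 16 - 5 = 11.
Stars and bars: C(11+5-1, 5-1) = C(15,4).

Final answer: C(15,4) = 1365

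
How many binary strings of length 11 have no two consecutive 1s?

A valid string ends in 0 (append to any length-(n-1) valid string) or in 01 (append to any length-(n-2) valid string), so a(n) = a(n-1) + a(n-2) with a(1)=2, a(2)=3.
Iterating the recurrence: a(1)=2, a(2)=3, a(3)=5, a(4)=8, a(5)=13, a(6)=21, a(7)=34, a(8)=55, a(9)=89, a(10)=144, a(11)=233.

Final answer: 233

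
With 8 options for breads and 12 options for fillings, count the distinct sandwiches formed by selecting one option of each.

By the multiplication principle: 8 x 12.

Final answer: 96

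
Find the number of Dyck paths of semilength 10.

Total monotonic paths to (10,10): C(20,10) = 184756.
A path is bad iff it touches y = x + 1; reflecting its initial segment maps bad paths bijectively onto all paths to (9,11), of which there are C(20,11) = 167960.
Valid Dyck paths: 184756 - 167960.
(These counts are the Catalan numbers.)

Final answer: C_{10} = 16796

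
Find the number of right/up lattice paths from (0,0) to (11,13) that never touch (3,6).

Total paths to (11,13): C(24,13) = 2496144.
Paths through (3,6): C(9,6) x C(15,7) = 540540.
Avoiding (3,6): 2496144 - 540540.

Final answer: 1955604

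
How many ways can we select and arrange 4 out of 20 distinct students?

P(20,4) = 20!/(20-4)! = 20!/16!.

Final answer: P(20,4) = 116280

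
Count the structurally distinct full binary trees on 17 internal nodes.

This is a standard Catalan-number count: the answer is C_n. Here n = 17.
Using C_0 = 1 and C_(k+1) = C_k x 2(2k+1)/(k+2), build up term by term: C_1=1, C_2=2, C_3=5, C_4=14, C_5=42, C_6=132, C_7=429, C_8=1430, C_9=4862, C_10=16796, C_11=58786, C_12=208012, C_13=742900, C_14=2674440, C_15=9694845, C_16=35357670, C_17=129644790.

Final answer: C_{17} = 129644790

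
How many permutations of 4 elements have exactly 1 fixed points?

Choose which 1 elements are fixed: C(4,1) = 4.
Derange the remaining 3 using D(j) = (j-1)(D(j-1) + D(j-2)), D(0)=1, D(1)=0: D(2)=1, D(3)=2.
Total: 4 x 2.

Final answer: C(4,1) D(3) = 8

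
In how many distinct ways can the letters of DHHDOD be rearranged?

Letters (D:3, H:2, O:1). Total letters: 6.
Permutations = 6!/(3! x 2!).

Final answer: 60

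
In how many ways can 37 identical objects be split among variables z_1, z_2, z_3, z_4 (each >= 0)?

Stars and bars with 37 stars and 3 bars:
C(37+4-1, 4-1) = C(40,3).

Final answer: C(40,3) = 9880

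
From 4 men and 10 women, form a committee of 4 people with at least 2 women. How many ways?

Sum over valid woman counts:
C(10,2)C(4,2) = 270
C(10,3)C(4,1) = 480
C(10,4)C(4,0) = 210
Total: 270 + 480 + 210.

Final answer: 960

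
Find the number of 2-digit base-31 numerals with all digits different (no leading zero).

First digit: 30 (nonzero). Second: 30 (not first). Third: 29, etc.
Total: 30 x 30.

Final answer: 900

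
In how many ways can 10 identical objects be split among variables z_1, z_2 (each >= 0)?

Stars and bars with 10 stars and 1 bars:
C(10+2-1, 2-1) = C(11,1).

Final answer: C(11,1) = 11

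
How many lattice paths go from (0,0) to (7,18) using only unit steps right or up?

Each path has 7 right steps and 18 up steps in some order (25 steps total).
Choose which 18 of the 25 steps are up: C(25,18).

Final answer: C(25,18) = 480700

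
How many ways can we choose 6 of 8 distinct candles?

C(8,6) = 8!/(6! x (8-6)!).

Final answer: C(8,6) = 28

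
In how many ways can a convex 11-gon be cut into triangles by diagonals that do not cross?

This is counted by the nth Catalan number C_n. Here n = 11 - 2 = 9.
C_n = C(2n,n)/(n+1), so C_{9} = C(18,9)/10 = 48620/10.

Final answer: C_{9} = 4862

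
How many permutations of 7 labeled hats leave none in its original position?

Derangements satisfy D(n) = (n-1)(D(n-1) + D(n-2)), starting from D(0)=1, D(1)=0.
D(2) = 1 x (0 + 1) = 1
D(3) = 2 x (1 + 0) = 2
D(4) = 3 x (2 + 1) = 9
D(5) = 4 x (9 + 2) = 44
D(6) = 5 x (44 + 9) = 265
D(7) = 6 x (D(6) + D(5)) = 6 x (265 + 44)

Final answer: D(7) = 1854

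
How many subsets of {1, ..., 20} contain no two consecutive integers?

Condition on whether n belongs to the subset: if not, any valid subset of {1, ..., n-1} works (a(n-1)); if so, n-1 is excluded and the rest is a valid subset of {1, ..., n-2} (a(n-2)). Hence a(n) = a(n-1) + a(n-2), a(1)=2, a(2)=3.
Computing successive values: a(1)=2, a(2)=3, a(3)=5, a(4)=8, a(5)=13, a(6)=21, a(7)=34, a(8)=55, a(9)=89, a(10)=144, a(11)=233, a(12)=377, a(13)=610, a(14)=987, a(15)=1597, a(16)=2584, a(17)=4181, a(18)=6765, a(19)=10946, a(20)=17711.

Final answer: 17711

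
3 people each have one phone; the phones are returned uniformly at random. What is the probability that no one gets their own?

D(n) = (n-1)(D(n-1) + D(n-2)), D(0)=1, D(1)=0.
Building up: D(2)=1, D(3)=2.
Total arrangements: 3! = 6.
Probability = D(3)/3! = 1/3.

Final answer: D(3)/3! = 2/6 = 0.333333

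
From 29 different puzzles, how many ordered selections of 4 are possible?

P(29,4) = 29!/(29-4)! = 29!/25!.

Final answer: P(29,4) = 570024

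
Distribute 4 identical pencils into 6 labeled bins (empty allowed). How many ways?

Stars and bars: C(n+k-1, k-1) = C(9,5).

Final answer: C(9,5) = 126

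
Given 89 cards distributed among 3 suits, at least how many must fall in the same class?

By pigeonhole with 89 objects and 3 categories: ceiling(89/3).

Final answer: 30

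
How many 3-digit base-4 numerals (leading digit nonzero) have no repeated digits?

First digit: 3 (nonzero). Second: 3 (not first). Third: 2, etc.
Total: 3 x 3 x 2.

Final answer: 18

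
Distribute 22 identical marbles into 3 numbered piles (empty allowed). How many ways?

Stars and bars: C(n+k-1, k-1) = C(24,2).

Final answer: C(24,2) = 276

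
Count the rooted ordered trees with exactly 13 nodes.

This is a standard Catalan-number count: the answer is C_n. Here n = 13 - 1 = 12.
C_n = C(2n,n)/(n+1), so C_{12} = C(24,12)/13 = 2704156/13.

Final answer: C_{12} = 208012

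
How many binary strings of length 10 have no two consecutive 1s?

A valid string ends in 0 (append to any length-(n-1) valid string) or in 01 (append to any length-(n-2) valid string), so a(n) = a(n-1) + a(n-2) with a(1)=2, a(2)=3.
Building up term by term: a(1)=2, a(2)=3, a(3)=5, a(4)=8, a(5)=13, a(6)=21, a(7)=34, a(8)=55, a(9)=89, a(10)=144.

Final answer: 144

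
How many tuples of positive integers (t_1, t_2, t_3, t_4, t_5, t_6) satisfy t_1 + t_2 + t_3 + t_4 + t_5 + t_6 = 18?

Substitute t'_i = t_i - 1 (so t'_i >= 0). Then sum t'_i = 18 - 6 = 12.
Stars and bars: C(12+6-1, 6-1) = C(17,5).

Final answer: C(17,5) = 6188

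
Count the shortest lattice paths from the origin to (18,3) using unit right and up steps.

Each path has 18 right steps and 3 up steps in some order (21 steps total).
Choose which 3 of the 21 steps are up: C(21,3).

Final answer: C(21,3) = 1330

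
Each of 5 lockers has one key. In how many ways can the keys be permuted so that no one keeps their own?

D(n) = (n-1)(D(n-1) + D(n-2)), D(0)=1, D(1)=0.
D(2) = 1 x (0 + 1) = 1
D(3) = 2 x (1 + 0) = 2
D(4) = 3 x (2 + 1) = 9
D(5) = 4 x (D(4) + D(3)) = 4 x (9 + 2)

Final answer: D(5) = 44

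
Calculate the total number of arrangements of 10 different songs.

The number of ways to arrange 10 distinct objects is 10!.

Final answer: 10! = 3628800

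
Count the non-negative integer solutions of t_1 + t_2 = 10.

Stars and bars with 10 stars and 1 bars:
C(10+2-1, 2-1) = C(11,1).

Final answer: C(11,1) = 11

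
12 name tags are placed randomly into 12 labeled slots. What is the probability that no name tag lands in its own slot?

D(n) = (n-1)(D(n-1) + D(n-2)), D(0)=1, D(1)=0.
Building up: D(2)=1, D(3)=2, D(4)=9, D(5)=44, D(6)=265, D(7)=1854, D(8)=14833, D(9)=133496, D(10)=1334961, D(11)=14684570, D(12)=176214841.
Total arrangements: 12! = 479001600.
Probability = D(12)/12! = 16019531/43545600.

Final answer: D(12)/12! = 176214841/479001600 = 0.367879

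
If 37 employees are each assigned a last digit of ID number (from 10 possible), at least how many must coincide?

There are 10 possible values for last digit of ID number. With 37 employees and 10 categories, by pigeonhole: ceiling(37/10).

Final answer: 4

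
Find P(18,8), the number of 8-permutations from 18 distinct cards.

P(18,8) = 18!/(18-8)! = 18!/10!.

Final answer: P(18,8) = 1764322560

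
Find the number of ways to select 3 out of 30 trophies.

C(30,3) = 30!/(3! x 27!).

Final answer: \binom{30}{3} = 4060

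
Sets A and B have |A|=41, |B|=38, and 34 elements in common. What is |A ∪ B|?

|A union B| = |A| + |B| - |A intersect B| = 41 + 38 - 34.

Final answer: 45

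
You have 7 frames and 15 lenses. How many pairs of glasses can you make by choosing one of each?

By the multiplication principle: 7 x 15.

Final answer: 105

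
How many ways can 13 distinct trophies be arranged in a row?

The number of ways to arrange 13 distinct objects is 13!.

Final answer: 13! = 6227020800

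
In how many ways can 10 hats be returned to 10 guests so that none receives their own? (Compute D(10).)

D(n) = (n-1)(D(n-1) + D(n-2)), D(0)=1, D(1)=0.
D(2) = 1 x (0 + 1) = 1
D(3) = 2 x (1 + 0) = 2
D(4) = 3 x (2 + 1) = 9
D(5) = 4 x (9 + 2) = 44
D(6) = 5 x (44 + 9) = 265
D(7) = 6 x (265 + 44) = 1854
D(8) = 7 x (1854 + 265) = 14833
D(9) = 8 x (14833 + 1854) = 133496
D(10) = 9 x (D(9) + D(8)) = 9 x (133496 + 14833)

Final answer: D(10) = 1334961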